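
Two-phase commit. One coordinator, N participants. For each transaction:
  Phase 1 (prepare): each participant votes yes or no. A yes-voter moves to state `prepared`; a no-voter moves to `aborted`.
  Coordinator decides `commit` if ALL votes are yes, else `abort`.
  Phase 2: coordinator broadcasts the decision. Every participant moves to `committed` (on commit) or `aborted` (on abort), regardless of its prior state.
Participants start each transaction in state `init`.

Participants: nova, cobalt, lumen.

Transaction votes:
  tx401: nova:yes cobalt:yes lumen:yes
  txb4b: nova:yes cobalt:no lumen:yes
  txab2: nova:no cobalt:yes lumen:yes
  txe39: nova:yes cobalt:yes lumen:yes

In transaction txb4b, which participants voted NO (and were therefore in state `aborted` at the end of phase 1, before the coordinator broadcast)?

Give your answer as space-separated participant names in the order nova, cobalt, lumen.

Txn txb4b phase 1: nova yes -> prepared; cobalt no -> aborted; lumen yes -> prepared

Answer: cobalt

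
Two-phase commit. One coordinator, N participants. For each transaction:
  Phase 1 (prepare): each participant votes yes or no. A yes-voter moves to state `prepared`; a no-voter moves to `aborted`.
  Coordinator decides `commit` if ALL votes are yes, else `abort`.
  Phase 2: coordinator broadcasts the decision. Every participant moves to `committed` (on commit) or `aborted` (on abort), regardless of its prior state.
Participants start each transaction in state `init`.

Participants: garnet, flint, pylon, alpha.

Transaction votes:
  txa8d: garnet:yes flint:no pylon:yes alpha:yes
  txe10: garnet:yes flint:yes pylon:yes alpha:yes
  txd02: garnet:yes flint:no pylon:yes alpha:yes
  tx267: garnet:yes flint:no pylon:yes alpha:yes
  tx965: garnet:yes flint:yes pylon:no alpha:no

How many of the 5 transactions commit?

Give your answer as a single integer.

txa8d: no from flint -> abort (commits=0)
txe10: all yes -> commit (commits=1)
txd02: no from flint -> abort (commits=1)
tx267: no from flint -> abort (commits=1)
tx965: no from pylon, alpha -> abort (commits=1)

Answer: 1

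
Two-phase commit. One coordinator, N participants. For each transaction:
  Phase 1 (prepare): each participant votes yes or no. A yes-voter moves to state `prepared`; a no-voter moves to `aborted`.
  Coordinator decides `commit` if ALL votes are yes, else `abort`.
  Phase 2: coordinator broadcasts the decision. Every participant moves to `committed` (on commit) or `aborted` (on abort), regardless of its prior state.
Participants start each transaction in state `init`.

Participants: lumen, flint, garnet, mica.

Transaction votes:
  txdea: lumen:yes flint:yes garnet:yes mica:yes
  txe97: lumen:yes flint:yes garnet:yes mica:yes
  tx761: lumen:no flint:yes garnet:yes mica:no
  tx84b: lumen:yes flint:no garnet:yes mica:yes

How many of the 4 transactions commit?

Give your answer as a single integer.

Answer: 2

Derivation:
txdea: all yes -> commit (commits=1)
txe97: all yes -> commit (commits=2)
tx761: no from lumen, mica -> abort (commits=2)
tx84b: no from flint -> abort (commits=2)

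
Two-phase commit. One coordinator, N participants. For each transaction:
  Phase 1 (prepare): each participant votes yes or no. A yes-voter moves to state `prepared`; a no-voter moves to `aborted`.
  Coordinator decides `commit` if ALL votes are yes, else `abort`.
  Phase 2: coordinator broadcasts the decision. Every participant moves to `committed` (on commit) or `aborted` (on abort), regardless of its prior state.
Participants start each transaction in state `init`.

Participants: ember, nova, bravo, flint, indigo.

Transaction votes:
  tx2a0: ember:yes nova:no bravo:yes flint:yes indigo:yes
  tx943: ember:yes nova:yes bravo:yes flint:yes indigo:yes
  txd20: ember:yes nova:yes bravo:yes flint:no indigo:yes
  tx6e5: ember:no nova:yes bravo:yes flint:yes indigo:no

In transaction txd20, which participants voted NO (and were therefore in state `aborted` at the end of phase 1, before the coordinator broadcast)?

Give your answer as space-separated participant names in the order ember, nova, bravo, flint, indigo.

Txn txd20 phase 1: ember yes -> prepared; nova yes -> prepared; bravo yes -> prepared; flint no -> aborted; indigo yes -> prepared

Answer: flint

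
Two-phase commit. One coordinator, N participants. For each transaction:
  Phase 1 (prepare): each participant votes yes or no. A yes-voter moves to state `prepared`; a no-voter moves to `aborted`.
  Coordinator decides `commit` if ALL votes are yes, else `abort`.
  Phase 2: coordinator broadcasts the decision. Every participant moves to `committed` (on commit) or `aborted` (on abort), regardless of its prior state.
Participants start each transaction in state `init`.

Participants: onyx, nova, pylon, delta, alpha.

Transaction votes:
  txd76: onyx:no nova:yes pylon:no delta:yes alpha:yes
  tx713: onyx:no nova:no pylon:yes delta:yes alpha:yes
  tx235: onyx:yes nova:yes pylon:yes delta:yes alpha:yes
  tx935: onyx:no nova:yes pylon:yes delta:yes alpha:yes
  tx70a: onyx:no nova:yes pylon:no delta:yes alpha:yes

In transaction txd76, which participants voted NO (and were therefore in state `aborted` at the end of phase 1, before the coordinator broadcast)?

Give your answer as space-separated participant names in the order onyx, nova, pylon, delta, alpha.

Answer: onyx pylon

Derivation:
Txn txd76 phase 1: onyx no -> aborted; nova yes -> prepared; pylon no -> aborted; delta yes -> prepared; alpha yes -> prepared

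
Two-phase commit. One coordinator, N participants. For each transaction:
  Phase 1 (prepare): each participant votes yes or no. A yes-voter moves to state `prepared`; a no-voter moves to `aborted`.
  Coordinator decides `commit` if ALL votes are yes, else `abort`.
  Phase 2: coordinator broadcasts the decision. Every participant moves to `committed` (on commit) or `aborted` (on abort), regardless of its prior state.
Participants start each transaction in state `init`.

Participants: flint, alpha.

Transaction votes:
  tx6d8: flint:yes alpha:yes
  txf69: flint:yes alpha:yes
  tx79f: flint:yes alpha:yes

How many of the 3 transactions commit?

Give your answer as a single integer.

tx6d8: all yes -> commit (commits=1)
txf69: all yes -> commit (commits=2)
tx79f: all yes -> commit (commits=3)

Answer: 3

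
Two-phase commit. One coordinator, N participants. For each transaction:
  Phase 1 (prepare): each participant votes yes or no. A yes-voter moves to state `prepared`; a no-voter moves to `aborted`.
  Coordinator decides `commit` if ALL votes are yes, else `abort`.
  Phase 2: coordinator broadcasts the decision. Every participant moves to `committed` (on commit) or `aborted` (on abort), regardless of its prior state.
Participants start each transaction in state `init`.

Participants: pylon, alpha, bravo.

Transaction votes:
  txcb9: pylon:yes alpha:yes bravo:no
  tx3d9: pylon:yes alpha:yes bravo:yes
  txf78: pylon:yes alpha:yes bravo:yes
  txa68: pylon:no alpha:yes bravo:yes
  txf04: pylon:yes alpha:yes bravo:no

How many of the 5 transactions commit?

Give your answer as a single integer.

Answer: 2

Derivation:
txcb9: no from bravo -> abort (commits=0)
tx3d9: all yes -> commit (commits=1)
txf78: all yes -> commit (commits=2)
txa68: no from pylon -> abort (commits=2)
txf04: no from bravo -> abort (commits=2)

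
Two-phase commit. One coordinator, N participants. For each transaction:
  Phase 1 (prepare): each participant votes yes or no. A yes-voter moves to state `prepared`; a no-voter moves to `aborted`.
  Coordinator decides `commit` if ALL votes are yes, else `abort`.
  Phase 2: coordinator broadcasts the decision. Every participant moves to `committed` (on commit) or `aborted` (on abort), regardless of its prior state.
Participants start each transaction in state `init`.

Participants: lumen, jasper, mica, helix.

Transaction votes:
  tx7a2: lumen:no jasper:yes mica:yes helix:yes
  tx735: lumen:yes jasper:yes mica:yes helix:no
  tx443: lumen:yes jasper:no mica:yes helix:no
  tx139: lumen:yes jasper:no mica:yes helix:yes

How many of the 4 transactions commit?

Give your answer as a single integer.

Answer: 0

Derivation:
tx7a2: no from lumen -> abort (commits=0)
tx735: no from helix -> abort (commits=0)
tx443: no from jasper, helix -> abort (commits=0)
tx139: no from jasper -> abort (commits=0)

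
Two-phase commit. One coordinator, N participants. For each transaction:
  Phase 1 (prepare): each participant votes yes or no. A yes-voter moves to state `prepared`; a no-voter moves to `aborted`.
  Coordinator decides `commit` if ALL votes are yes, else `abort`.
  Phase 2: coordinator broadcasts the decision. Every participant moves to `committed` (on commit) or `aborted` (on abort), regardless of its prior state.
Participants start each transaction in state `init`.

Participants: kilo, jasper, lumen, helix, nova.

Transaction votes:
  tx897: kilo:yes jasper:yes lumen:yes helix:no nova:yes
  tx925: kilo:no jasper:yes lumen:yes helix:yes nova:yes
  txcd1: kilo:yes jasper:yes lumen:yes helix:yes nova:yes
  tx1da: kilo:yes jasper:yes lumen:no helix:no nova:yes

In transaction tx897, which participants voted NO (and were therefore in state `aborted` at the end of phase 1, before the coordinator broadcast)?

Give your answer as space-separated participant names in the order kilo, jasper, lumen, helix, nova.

Answer: helix

Derivation:
Txn tx897 phase 1: kilo yes -> prepared; jasper yes -> prepared; lumen yes -> prepared; helix no -> aborted; nova yes -> prepared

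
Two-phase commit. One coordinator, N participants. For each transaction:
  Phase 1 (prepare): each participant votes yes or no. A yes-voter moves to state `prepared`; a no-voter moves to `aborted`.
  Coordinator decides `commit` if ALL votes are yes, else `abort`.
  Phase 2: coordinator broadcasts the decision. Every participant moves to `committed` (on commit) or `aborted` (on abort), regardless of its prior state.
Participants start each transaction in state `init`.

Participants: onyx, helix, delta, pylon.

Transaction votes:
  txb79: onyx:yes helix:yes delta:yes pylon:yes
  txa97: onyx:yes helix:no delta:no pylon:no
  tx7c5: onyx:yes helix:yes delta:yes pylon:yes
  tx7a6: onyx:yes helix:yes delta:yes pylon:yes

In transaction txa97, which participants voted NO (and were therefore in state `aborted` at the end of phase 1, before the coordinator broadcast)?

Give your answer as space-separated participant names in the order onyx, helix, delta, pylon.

Txn txa97 phase 1: onyx yes -> prepared; helix no -> aborted; delta no -> aborted; pylon no -> aborted

Answer: helix delta pylon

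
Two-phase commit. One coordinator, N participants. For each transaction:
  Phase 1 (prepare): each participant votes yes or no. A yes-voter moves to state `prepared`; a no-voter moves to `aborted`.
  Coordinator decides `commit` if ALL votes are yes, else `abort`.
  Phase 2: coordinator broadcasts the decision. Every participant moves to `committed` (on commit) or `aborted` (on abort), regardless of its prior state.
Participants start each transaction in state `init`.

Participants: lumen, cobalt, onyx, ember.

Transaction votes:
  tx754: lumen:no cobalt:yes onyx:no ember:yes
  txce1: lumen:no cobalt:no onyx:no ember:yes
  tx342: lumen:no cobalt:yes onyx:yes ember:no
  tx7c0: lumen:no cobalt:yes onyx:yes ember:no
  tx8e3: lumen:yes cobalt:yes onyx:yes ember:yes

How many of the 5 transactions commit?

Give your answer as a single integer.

Answer: 1

Derivation:
tx754: no from lumen, onyx -> abort (commits=0)
txce1: no from lumen, cobalt, onyx -> abort (commits=0)
tx342: no from lumen, ember -> abort (commits=0)
tx7c0: no from lumen, ember -> abort (commits=0)
tx8e3: all yes -> commit (commits=1)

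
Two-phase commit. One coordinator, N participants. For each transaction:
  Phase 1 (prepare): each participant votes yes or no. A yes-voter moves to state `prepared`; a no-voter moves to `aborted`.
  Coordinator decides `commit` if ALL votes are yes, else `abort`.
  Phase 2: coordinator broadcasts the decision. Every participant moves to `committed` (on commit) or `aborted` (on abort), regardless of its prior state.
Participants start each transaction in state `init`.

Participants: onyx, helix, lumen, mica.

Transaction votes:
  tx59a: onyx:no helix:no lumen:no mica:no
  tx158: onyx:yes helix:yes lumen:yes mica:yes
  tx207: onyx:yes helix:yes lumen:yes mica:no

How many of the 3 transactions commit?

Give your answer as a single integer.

tx59a: no from onyx, helix, lumen, mica -> abort (commits=0)
tx158: all yes -> commit (commits=1)
tx207: no from mica -> abort (commits=1)

Answer: 1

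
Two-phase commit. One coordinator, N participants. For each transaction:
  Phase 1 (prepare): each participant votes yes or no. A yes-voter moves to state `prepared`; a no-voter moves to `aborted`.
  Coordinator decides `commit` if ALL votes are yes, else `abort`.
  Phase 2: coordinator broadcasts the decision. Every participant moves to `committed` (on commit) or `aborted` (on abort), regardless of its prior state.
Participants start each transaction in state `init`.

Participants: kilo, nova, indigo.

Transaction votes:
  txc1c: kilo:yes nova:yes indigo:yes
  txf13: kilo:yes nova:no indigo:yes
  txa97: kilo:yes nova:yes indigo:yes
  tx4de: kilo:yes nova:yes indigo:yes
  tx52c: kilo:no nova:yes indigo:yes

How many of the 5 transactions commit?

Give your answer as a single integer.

txc1c: all yes -> commit (commits=1)
txf13: no from nova -> abort (commits=1)
txa97: all yes -> commit (commits=2)
tx4de: all yes -> commit (commits=3)
tx52c: no from kilo -> abort (commits=3)

Answer: 3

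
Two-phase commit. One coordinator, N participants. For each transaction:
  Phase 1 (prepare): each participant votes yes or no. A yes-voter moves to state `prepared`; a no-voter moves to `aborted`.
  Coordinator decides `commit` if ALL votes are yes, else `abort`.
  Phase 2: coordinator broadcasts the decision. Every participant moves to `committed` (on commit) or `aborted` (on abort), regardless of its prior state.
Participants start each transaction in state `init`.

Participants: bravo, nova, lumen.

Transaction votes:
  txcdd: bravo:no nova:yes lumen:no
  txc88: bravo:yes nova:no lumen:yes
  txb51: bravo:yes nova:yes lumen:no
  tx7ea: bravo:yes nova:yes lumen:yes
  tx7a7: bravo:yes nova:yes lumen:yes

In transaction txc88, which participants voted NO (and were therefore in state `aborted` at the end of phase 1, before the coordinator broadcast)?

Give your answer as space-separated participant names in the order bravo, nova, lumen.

Answer: nova

Derivation:
Txn txc88 phase 1: bravo yes -> prepared; nova no -> aborted; lumen yes -> prepared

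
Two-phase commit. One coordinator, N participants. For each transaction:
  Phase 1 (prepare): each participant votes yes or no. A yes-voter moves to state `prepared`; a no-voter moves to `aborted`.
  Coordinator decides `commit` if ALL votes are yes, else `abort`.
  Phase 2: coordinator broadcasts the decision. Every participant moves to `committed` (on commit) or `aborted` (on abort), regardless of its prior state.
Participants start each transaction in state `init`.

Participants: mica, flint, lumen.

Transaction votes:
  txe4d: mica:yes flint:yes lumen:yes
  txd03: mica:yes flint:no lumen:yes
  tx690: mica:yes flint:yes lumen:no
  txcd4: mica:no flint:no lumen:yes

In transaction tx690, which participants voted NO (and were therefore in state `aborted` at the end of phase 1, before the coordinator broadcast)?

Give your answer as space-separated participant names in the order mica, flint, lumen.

Txn tx690 phase 1: mica yes -> prepared; flint yes -> prepared; lumen no -> aborted

Answer: lumen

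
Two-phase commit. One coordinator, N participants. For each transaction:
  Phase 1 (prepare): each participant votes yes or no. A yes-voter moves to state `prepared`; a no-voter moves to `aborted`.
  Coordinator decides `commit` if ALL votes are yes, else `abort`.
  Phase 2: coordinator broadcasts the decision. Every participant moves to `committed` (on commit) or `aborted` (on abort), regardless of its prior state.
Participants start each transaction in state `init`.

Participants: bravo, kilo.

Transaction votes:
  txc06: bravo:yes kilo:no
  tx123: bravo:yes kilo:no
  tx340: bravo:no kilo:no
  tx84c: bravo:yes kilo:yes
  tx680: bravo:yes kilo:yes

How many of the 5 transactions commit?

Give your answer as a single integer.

txc06: no from kilo -> abort (commits=0)
tx123: no from kilo -> abort (commits=0)
tx340: no from bravo, kilo -> abort (commits=0)
tx84c: all yes -> commit (commits=1)
tx680: all yes -> commit (commits=2)

Answer: 2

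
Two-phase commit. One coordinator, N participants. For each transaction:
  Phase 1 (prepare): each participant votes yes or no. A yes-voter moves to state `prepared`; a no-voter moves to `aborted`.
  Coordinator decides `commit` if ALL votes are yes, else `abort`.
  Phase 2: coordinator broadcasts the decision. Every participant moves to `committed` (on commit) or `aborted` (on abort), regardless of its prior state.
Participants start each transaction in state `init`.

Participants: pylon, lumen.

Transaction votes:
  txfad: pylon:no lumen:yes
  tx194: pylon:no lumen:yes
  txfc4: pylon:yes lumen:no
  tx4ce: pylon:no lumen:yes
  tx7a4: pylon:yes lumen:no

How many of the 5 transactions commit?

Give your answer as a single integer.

txfad: no from pylon -> abort (commits=0)
tx194: no from pylon -> abort (commits=0)
txfc4: no from lumen -> abort (commits=0)
tx4ce: no from pylon -> abort (commits=0)
tx7a4: no from lumen -> abort (commits=0)

Answer: 0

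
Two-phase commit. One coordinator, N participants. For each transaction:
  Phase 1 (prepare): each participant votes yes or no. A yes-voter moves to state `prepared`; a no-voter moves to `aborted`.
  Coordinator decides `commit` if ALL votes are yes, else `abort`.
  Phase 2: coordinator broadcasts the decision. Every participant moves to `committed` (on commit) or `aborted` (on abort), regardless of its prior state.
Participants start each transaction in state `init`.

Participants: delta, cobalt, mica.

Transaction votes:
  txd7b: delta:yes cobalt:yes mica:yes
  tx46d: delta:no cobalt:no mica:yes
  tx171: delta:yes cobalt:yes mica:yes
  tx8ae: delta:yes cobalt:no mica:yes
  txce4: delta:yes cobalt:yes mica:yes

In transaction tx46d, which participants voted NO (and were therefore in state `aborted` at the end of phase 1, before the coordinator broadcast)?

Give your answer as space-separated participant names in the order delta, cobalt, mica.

Answer: delta cobalt

Derivation:
Txn tx46d phase 1: delta no -> aborted; cobalt no -> aborted; mica yes -> prepared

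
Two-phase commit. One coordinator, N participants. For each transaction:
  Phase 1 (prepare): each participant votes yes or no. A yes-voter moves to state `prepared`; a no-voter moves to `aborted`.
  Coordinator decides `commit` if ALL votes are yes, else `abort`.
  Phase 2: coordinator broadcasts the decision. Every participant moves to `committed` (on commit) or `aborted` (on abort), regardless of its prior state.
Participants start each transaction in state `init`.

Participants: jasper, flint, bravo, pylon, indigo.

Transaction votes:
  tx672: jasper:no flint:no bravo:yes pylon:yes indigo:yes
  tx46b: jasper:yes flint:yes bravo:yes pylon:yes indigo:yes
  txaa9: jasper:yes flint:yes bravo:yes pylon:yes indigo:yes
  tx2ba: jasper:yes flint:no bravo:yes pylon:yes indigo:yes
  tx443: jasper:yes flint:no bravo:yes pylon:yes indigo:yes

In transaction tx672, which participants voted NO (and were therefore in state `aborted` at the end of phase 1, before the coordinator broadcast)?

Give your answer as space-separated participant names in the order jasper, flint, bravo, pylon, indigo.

Answer: jasper flint

Derivation:
Txn tx672 phase 1: jasper no -> aborted; flint no -> aborted; bravo yes -> prepared; pylon yes -> prepared; indigo yes -> prepared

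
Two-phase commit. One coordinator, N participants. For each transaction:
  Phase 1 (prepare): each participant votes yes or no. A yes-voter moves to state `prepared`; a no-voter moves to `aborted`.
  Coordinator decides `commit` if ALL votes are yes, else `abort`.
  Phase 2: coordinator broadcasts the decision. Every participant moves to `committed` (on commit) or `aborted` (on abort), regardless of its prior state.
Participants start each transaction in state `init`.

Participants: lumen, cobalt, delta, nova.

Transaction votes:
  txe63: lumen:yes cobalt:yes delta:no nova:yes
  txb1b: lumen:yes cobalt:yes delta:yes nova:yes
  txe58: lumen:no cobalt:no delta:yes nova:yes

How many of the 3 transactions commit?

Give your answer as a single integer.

txe63: no from delta -> abort (commits=0)
txb1b: all yes -> commit (commits=1)
txe58: no from lumen, cobalt -> abort (commits=1)

Answer: 1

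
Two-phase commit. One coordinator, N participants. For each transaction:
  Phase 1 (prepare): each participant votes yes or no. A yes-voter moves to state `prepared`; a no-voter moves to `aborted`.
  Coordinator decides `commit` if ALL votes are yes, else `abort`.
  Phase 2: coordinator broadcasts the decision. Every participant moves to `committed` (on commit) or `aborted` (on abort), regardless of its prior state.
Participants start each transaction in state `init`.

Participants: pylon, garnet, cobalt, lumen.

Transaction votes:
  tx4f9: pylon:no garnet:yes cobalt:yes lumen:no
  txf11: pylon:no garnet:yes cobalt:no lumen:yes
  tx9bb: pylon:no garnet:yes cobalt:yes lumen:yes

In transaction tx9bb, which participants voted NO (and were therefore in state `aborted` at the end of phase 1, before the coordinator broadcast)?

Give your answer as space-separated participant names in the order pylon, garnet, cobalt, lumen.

Txn tx9bb phase 1: pylon no -> aborted; garnet yes -> prepared; cobalt yes -> prepared; lumen yes -> prepared

Answer: pylon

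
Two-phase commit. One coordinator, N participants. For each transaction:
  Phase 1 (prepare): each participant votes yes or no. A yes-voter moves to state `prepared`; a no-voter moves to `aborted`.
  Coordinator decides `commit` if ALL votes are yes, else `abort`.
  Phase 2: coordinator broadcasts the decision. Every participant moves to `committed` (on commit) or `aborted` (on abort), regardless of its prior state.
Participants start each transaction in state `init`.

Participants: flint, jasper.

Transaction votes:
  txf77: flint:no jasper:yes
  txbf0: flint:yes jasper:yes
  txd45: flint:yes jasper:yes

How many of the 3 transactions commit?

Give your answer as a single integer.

Answer: 2

Derivation:
txf77: no from flint -> abort (commits=0)
txbf0: all yes -> commit (commits=1)
txd45: all yes -> commit (commits=2)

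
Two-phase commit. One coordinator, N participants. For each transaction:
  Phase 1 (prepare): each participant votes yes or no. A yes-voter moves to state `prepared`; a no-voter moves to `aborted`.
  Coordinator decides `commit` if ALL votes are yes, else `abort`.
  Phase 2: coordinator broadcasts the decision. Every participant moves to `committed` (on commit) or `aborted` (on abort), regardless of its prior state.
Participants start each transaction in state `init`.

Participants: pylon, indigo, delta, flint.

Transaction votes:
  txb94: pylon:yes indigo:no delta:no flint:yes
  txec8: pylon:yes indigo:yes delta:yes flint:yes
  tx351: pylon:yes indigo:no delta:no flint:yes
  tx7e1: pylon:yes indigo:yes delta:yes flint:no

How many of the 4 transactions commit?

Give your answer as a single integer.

txb94: no from indigo, delta -> abort (commits=0)
txec8: all yes -> commit (commits=1)
tx351: no from indigo, delta -> abort (commits=1)
tx7e1: no from flint -> abort (commits=1)

Answer: 1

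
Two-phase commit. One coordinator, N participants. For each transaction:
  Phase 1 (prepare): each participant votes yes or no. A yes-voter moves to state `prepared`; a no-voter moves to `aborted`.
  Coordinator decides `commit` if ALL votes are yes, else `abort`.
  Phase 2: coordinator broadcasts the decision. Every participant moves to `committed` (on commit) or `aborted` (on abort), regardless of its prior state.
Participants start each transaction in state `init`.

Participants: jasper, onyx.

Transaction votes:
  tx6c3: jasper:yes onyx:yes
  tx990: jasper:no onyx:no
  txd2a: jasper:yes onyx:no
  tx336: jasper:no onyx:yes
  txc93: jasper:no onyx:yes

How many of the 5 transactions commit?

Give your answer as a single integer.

Answer: 1

Derivation:
tx6c3: all yes -> commit (commits=1)
tx990: no from jasper, onyx -> abort (commits=1)
txd2a: no from onyx -> abort (commits=1)
tx336: no from jasper -> abort (commits=1)
txc93: no from jasper -> abort (commits=1)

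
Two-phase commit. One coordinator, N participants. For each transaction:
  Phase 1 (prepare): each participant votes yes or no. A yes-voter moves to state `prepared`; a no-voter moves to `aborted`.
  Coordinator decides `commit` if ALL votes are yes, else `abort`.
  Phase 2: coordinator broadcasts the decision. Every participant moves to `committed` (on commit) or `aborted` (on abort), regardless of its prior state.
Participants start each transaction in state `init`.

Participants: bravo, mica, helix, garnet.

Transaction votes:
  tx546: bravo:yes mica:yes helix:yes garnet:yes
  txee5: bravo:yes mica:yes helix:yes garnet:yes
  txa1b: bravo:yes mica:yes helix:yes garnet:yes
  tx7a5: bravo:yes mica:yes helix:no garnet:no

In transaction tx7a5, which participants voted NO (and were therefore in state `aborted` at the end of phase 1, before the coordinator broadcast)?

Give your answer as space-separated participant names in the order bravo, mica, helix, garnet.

Txn tx7a5 phase 1: bravo yes -> prepared; mica yes -> prepared; helix no -> aborted; garnet no -> aborted

Answer: helix garnet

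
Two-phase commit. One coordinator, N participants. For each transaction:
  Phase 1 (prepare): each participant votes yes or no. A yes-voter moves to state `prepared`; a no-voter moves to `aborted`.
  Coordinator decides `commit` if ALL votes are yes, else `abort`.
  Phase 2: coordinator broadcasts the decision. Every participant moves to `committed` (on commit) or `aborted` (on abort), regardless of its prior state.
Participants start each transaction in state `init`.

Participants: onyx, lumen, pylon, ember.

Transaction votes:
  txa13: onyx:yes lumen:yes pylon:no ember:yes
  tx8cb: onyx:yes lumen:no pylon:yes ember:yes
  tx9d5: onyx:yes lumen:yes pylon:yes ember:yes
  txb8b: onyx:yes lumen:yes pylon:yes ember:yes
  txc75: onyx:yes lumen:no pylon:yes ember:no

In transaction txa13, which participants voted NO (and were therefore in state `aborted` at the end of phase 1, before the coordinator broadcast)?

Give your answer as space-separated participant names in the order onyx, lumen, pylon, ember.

Txn txa13 phase 1: onyx yes -> prepared; lumen yes -> prepared; pylon no -> aborted; ember yes -> prepared

Answer: pylon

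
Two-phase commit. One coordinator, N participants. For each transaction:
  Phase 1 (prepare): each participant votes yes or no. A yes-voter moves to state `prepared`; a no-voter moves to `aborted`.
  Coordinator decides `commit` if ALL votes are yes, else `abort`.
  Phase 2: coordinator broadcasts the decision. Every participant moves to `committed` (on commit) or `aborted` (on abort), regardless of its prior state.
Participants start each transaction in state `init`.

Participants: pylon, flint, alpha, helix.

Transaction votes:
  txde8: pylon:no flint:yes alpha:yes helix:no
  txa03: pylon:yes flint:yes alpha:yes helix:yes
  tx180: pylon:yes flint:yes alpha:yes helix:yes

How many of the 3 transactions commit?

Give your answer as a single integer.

txde8: no from pylon, helix -> abort (commits=0)
txa03: all yes -> commit (commits=1)
tx180: all yes -> commit (commits=2)

Answer: 2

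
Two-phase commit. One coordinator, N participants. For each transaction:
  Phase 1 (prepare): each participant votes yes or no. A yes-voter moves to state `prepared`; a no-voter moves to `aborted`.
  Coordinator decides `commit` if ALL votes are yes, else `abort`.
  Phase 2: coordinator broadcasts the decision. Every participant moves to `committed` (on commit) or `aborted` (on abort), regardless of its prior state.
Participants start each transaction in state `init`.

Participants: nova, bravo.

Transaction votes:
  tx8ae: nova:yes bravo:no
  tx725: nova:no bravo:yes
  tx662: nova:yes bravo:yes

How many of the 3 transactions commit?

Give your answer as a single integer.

tx8ae: no from bravo -> abort (commits=0)
tx725: no from nova -> abort (commits=0)
tx662: all yes -> commit (commits=1)

Answer: 1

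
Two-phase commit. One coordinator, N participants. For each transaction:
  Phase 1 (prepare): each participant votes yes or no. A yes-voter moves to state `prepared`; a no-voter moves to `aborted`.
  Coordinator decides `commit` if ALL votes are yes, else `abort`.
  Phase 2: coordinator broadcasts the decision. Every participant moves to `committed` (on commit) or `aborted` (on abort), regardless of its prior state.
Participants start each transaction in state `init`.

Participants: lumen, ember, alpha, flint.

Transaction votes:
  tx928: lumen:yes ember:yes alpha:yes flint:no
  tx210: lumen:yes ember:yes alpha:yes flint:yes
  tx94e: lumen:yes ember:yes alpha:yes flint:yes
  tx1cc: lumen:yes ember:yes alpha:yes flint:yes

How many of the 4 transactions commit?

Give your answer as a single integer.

Answer: 3

Derivation:
tx928: no from flint -> abort (commits=0)
tx210: all yes -> commit (commits=1)
tx94e: all yes -> commit (commits=2)
tx1cc: all yes -> commit (commits=3)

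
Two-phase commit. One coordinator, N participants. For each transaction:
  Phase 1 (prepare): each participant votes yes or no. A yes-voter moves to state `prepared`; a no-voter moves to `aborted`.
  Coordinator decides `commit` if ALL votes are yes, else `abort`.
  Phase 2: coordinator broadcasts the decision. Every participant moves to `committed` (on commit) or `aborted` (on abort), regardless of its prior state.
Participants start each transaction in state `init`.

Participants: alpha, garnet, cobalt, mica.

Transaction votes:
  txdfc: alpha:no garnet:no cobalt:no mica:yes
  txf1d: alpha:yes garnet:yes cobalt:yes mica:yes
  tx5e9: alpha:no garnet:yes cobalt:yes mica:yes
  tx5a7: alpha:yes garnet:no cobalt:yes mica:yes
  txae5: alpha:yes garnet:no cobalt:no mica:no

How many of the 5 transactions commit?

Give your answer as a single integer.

txdfc: no from alpha, garnet, cobalt -> abort (commits=0)
txf1d: all yes -> commit (commits=1)
tx5e9: no from alpha -> abort (commits=1)
tx5a7: no from garnet -> abort (commits=1)
txae5: no from garnet, cobalt, mica -> abort (commits=1)

Answer: 1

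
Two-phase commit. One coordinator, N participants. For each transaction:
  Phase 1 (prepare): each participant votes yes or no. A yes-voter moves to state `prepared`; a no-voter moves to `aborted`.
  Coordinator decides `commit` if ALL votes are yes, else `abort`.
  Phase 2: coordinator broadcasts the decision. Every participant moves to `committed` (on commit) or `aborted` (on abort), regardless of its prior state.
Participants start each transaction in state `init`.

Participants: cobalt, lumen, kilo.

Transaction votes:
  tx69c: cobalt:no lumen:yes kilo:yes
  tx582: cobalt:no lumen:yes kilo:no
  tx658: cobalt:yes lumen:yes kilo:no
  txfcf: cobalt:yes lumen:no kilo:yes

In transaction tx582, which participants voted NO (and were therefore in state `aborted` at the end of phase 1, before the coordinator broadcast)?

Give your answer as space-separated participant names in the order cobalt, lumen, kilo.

Txn tx582 phase 1: cobalt no -> aborted; lumen yes -> prepared; kilo no -> aborted

Answer: cobalt kilo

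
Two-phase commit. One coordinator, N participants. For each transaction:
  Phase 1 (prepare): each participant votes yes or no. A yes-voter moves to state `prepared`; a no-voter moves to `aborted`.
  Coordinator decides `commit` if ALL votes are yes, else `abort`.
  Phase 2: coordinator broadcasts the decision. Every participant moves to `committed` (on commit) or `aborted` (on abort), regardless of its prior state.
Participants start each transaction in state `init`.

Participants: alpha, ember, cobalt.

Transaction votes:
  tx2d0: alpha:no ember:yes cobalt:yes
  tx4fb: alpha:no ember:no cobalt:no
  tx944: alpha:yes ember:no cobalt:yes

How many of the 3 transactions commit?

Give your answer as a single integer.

Answer: 0

Derivation:
tx2d0: no from alpha -> abort (commits=0)
tx4fb: no from alpha, ember, cobalt -> abort (commits=0)
tx944: no from ember -> abort (commits=0)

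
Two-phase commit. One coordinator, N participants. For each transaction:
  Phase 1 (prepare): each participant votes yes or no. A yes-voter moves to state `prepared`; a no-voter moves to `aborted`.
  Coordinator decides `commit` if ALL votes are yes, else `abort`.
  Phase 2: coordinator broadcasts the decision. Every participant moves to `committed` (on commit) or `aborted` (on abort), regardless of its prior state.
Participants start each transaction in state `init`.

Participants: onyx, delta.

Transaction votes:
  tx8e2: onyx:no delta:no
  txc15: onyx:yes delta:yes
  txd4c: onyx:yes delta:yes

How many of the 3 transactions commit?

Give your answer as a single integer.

Answer: 2

Derivation:
tx8e2: no from onyx, delta -> abort (commits=0)
txc15: all yes -> commit (commits=1)
txd4c: all yes -> commit (commits=2)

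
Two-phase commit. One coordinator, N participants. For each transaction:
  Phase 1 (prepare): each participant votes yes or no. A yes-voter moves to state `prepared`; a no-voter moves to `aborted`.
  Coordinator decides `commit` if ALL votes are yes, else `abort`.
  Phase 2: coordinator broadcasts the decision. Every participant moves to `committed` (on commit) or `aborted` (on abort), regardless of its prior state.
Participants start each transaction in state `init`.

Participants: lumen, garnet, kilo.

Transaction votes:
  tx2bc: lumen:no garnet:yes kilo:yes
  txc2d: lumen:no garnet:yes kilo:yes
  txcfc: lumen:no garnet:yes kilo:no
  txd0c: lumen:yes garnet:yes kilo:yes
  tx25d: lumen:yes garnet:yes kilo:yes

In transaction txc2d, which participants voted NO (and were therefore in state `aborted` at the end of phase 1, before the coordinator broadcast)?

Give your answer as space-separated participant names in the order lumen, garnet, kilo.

Txn txc2d phase 1: lumen no -> aborted; garnet yes -> prepared; kilo yes -> prepared

Answer: lumen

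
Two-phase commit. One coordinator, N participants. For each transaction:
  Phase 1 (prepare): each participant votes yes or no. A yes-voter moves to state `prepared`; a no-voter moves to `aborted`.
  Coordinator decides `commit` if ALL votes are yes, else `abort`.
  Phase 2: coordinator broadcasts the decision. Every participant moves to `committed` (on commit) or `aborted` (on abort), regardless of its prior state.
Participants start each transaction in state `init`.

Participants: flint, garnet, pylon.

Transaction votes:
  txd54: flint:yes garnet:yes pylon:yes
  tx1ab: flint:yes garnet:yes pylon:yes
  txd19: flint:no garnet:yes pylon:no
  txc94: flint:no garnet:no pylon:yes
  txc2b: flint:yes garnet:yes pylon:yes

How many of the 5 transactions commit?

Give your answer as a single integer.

txd54: all yes -> commit (commits=1)
tx1ab: all yes -> commit (commits=2)
txd19: no from flint, pylon -> abort (commits=2)
txc94: no from flint, garnet -> abort (commits=2)
txc2b: all yes -> commit (commits=3)

Answer: 3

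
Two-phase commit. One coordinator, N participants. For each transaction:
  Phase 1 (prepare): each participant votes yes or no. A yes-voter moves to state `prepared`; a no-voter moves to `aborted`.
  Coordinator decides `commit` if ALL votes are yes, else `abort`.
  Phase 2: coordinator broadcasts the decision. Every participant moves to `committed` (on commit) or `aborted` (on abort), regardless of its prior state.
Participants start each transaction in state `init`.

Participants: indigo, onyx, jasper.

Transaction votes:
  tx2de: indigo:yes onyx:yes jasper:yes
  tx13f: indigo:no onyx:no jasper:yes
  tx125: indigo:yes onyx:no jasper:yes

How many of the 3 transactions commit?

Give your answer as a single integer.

tx2de: all yes -> commit (commits=1)
tx13f: no from indigo, onyx -> abort (commits=1)
tx125: no from onyx -> abort (commits=1)

Answer: 1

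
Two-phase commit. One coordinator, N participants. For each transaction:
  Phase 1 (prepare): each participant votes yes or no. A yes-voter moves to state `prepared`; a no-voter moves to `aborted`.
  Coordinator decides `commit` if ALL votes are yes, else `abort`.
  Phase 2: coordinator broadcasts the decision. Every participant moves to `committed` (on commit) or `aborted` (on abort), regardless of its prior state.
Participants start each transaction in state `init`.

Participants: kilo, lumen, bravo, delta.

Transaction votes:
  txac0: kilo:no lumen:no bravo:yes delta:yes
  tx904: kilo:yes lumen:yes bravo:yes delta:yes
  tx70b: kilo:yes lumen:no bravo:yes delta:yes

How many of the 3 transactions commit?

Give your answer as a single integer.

Answer: 1

Derivation:
txac0: no from kilo, lumen -> abort (commits=0)
tx904: all yes -> commit (commits=1)
tx70b: no from lumen -> abort (commits=1)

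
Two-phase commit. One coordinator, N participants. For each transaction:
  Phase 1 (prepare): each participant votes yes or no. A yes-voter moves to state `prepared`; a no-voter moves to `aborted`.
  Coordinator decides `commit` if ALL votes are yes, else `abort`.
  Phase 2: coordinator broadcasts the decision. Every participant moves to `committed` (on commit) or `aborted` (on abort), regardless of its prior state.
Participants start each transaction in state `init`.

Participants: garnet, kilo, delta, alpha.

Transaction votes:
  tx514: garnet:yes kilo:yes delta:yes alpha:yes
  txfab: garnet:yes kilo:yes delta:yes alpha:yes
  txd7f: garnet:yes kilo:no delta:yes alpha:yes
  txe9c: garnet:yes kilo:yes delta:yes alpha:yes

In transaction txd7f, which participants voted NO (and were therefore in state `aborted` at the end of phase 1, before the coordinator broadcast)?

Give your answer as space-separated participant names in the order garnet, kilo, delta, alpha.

Answer: kilo

Derivation:
Txn txd7f phase 1: garnet yes -> prepared; kilo no -> aborted; delta yes -> prepared; alpha yes -> prepared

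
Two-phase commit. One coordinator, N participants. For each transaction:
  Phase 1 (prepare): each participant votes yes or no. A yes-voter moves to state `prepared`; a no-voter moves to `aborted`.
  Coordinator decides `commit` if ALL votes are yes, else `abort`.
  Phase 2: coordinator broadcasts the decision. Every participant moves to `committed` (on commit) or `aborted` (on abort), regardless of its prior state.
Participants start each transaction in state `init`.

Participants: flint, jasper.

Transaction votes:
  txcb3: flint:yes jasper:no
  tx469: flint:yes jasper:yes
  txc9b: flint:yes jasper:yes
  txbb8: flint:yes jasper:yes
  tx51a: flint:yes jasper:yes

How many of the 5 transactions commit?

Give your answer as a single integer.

Answer: 4

Derivation:
txcb3: no from jasper -> abort (commits=0)
tx469: all yes -> commit (commits=1)
txc9b: all yes -> commit (commits=2)
txbb8: all yes -> commit (commits=3)
tx51a: all yes -> commit (commits=4)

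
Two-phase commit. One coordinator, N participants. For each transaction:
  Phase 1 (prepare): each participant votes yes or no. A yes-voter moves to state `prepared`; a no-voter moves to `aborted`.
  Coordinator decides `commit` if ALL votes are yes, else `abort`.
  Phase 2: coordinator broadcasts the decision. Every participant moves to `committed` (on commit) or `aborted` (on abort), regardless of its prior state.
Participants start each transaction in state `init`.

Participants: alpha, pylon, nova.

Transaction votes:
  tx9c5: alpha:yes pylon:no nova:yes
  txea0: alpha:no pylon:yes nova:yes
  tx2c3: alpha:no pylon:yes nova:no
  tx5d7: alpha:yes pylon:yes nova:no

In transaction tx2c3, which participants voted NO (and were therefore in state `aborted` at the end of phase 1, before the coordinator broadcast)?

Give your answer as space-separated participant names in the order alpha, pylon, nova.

Txn tx2c3 phase 1: alpha no -> aborted; pylon yes -> prepared; nova no -> aborted

Answer: alpha nova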